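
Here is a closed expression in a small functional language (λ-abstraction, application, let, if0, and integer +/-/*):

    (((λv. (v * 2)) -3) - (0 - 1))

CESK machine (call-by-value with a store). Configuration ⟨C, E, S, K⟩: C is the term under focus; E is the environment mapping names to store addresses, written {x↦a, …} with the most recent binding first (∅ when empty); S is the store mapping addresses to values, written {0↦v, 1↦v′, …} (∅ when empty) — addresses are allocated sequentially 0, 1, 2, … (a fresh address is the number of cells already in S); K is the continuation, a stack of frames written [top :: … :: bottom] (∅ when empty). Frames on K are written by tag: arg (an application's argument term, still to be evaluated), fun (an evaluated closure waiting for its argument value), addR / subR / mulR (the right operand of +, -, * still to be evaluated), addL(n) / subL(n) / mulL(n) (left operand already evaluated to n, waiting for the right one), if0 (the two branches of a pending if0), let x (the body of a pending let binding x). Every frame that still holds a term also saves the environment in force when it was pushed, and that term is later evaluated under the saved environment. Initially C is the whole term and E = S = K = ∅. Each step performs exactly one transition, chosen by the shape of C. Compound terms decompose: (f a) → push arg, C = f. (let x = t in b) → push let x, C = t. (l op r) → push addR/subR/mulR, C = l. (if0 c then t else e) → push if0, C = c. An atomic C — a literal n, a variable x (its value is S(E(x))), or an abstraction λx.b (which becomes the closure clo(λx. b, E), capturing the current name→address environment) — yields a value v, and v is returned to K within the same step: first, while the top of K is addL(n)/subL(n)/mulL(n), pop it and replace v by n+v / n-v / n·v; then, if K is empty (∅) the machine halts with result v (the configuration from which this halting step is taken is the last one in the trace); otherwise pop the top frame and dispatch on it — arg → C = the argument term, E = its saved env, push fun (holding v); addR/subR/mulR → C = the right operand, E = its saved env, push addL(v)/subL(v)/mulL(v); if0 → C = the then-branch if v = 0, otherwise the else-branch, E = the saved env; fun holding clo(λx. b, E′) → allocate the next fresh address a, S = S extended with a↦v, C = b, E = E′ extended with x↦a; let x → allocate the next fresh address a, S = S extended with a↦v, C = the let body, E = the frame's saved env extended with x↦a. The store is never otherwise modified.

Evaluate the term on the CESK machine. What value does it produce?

Answer: -5

Execution trace:
[0] ⟨C=(((λv. (v * 2)) -3) - (0 - 1)); E=∅; S=∅; K=∅⟩
[1] ⟨C=((λv. (v * 2)) -3); E=∅; S=∅; K=[subR]⟩
[2] ⟨C=(λv. (v * 2)); E=∅; S=∅; K=[arg :: subR]⟩
[3] ⟨C=-3; E=∅; S=∅; K=[fun :: subR]⟩
[4] ⟨C=(v * 2); E={v↦0}; S={0↦-3}; K=[subR]⟩
[5] ⟨C=v; E={v↦0}; S={0↦-3}; K=[mulR :: subR]⟩
[6] ⟨C=2; E={v↦0}; S={0↦-3}; K=[mulL(-3) :: subR]⟩
[7] ⟨C=(0 - 1); E=∅; S={0↦-3}; K=[subL(-6)]⟩
[8] ⟨C=0; E=∅; S={0↦-3}; K=[subR :: subL(-6)]⟩
[9] ⟨C=1; E=∅; S={0↦-3}; K=[subL(0) :: subL(-6)]⟩
→ final value -5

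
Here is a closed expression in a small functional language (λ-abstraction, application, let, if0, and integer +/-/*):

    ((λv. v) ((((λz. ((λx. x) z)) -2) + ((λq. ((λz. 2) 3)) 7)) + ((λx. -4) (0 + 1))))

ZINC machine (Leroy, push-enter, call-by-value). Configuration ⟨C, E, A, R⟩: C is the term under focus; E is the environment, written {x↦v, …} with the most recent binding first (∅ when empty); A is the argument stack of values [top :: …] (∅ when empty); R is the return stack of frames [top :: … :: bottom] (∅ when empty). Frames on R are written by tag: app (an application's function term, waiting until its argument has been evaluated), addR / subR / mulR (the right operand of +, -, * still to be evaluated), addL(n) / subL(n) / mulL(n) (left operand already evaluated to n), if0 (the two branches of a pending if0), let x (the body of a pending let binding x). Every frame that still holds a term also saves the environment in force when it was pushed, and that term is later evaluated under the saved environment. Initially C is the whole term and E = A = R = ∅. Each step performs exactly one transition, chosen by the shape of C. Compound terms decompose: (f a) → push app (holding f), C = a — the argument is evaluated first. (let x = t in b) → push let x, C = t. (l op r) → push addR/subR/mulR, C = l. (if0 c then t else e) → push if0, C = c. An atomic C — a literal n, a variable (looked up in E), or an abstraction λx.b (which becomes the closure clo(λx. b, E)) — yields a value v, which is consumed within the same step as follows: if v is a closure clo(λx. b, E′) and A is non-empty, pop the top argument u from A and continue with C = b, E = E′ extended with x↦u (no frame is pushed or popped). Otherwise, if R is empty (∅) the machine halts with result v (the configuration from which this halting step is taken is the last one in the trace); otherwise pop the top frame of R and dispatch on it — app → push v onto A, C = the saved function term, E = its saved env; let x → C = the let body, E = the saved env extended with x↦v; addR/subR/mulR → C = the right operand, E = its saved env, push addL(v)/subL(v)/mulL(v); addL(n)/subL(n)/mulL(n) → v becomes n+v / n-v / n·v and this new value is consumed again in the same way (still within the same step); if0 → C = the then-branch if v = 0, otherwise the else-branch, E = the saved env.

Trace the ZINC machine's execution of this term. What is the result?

t=0: <C=((λv. v) ((((λz. ((λx. x) z)) -2) + ((λq. ((λz. 2) 3)) 7)) + ((λx. -4) (0 + 1)))), E=∅, A=∅, R=∅>
t=1: <C=((((λz. ((λx. x) z)) -2) + ((λq. ((λz. 2) 3)) 7)) + ((λx. -4) (0 + 1))), E=∅, A=∅, R=[app]>
t=2: <C=(((λz. ((λx. x) z)) -2) + ((λq. ((λz. 2) 3)) 7)), E=∅, A=∅, R=[addR :: app]>
t=3: <C=((λz. ((λx. x) z)) -2), E=∅, A=∅, R=[addR :: addR :: app]>
t=4: <C=-2, E=∅, A=∅, R=[app :: addR :: addR :: app]>
t=5: <C=(λz. ((λx. x) z)), E=∅, A=[-2], R=[addR :: addR :: app]>
t=6: <C=((λx. x) z), E={z↦-2}, A=∅, R=[addR :: addR :: app]>
t=7: <C=z, E={z↦-2}, A=∅, R=[app :: addR :: addR :: app]>
t=8: <C=(λx. x), E={z↦-2}, A=[-2], R=[addR :: addR :: app]>
t=9: <C=x, E={x↦-2, z↦-2}, A=∅, R=[addR :: addR :: app]>
t=10: <C=((λq. ((λz. 2) 3)) 7), E=∅, A=∅, R=[addL(-2) :: addR :: app]>
t=11: <C=7, E=∅, A=∅, R=[app :: addL(-2) :: addR :: app]>
t=12: <C=(λq. ((λz. 2) 3)), E=∅, A=[7], R=[addL(-2) :: addR :: app]>
t=13: <C=((λz. 2) 3), E={q↦7}, A=∅, R=[addL(-2) :: addR :: app]>
t=14: <C=3, E={q↦7}, A=∅, R=[app :: addL(-2) :: addR :: app]>
t=15: <C=(λz. 2), E={q↦7}, A=[3], R=[addL(-2) :: addR :: app]>
t=16: <C=2, E={z↦3, q↦7}, A=∅, R=[addL(-2) :: addR :: app]>
t=17: <C=((λx. -4) (0 + 1)), E=∅, A=∅, R=[addL(0) :: app]>
t=18: <C=(0 + 1), E=∅, A=∅, R=[app :: addL(0) :: app]>
t=19: <C=0, E=∅, A=∅, R=[addR :: app :: addL(0) :: app]>
t=20: <C=1, E=∅, A=∅, R=[addL(0) :: app :: addL(0) :: app]>
t=21: <C=(λx. -4), E=∅, A=[1], R=[addL(0) :: app]>
t=22: <C=-4, E={x↦1}, A=∅, R=[addL(0) :: app]>
t=23: <C=(λv. v), E=∅, A=[-4], R=∅>
t=24: <C=v, E={v↦-4}, A=∅, R=∅>
→ final value -4

Answer: -4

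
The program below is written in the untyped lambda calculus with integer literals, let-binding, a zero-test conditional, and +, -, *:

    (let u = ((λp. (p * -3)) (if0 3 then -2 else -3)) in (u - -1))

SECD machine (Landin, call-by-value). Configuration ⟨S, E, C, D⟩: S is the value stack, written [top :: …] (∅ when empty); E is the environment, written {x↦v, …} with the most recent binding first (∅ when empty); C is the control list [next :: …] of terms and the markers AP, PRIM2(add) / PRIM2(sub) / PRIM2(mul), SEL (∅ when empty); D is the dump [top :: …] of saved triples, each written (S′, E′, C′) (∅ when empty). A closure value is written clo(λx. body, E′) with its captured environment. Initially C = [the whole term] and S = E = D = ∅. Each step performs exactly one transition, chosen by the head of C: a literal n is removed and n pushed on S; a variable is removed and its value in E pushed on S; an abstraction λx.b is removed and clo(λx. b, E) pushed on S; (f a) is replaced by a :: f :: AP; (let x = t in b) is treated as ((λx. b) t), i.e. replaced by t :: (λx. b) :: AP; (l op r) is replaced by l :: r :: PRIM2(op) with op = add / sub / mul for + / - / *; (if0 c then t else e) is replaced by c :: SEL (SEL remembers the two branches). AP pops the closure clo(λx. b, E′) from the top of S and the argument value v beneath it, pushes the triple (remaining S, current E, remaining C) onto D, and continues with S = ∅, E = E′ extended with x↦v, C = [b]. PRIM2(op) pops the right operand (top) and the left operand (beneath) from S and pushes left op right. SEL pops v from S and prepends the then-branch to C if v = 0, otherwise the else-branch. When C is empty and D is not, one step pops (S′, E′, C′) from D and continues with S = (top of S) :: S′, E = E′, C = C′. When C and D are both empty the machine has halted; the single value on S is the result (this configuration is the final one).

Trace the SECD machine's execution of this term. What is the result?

0. [S=∅ | E=∅ | C=[(let u = ((λp. (p * -3)) (if0 3 then -2 else -3)) in (u - -1))] | D=∅]
1. [S=∅ | E=∅ | C=[((λp. (p * -3)) (if0 3 then -2 else -3)) :: (λu. (u - -1)) :: AP] | D=∅]
2. [S=∅ | E=∅ | C=[(if0 3 then -2 else -3) :: (λp. (p * -3)) :: AP :: (λu. (u - -1)) :: AP] | D=∅]
3. [S=∅ | E=∅ | C=[3 :: SEL :: (λp. (p * -3)) :: AP :: (λu. (u - -1)) :: AP] | D=∅]
4. [S=[3] | E=∅ | C=[SEL :: (λp. (p * -3)) :: AP :: (λu. (u - -1)) :: AP] | D=∅]
5. [S=∅ | E=∅ | C=[-3 :: (λp. (p * -3)) :: AP :: (λu. (u - -1)) :: AP] | D=∅]
6. [S=[-3] | E=∅ | C=[(λp. (p * -3)) :: AP :: (λu. (u - -1)) :: AP] | D=∅]
7. [S=[clo(λp. (p * -3), ∅) :: -3] | E=∅ | C=[AP :: (λu. (u - -1)) :: AP] | D=∅]
8. [S=∅ | E={p↦-3} | C=[(p * -3)] | D=[(∅, ∅, [(λu. (u - -1)) :: AP])]]
9. [S=∅ | E={p↦-3} | C=[p :: -3 :: PRIM2(mul)] | D=[(∅, ∅, [(λu. (u - -1)) :: AP])]]
10. [S=[-3] | E={p↦-3} | C=[-3 :: PRIM2(mul)] | D=[(∅, ∅, [(λu. (u - -1)) :: AP])]]
11. [S=[-3 :: -3] | E={p↦-3} | C=[PRIM2(mul)] | D=[(∅, ∅, [(λu. (u - -1)) :: AP])]]
12. [S=[9] | E={p↦-3} | C=∅ | D=[(∅, ∅, [(λu. (u - -1)) :: AP])]]
13. [S=[9] | E=∅ | C=[(λu. (u - -1)) :: AP] | D=∅]
14. [S=[clo(λu. (u - -1), ∅) :: 9] | E=∅ | C=[AP] | D=∅]
15. [S=∅ | E={u↦9} | C=[(u - -1)] | D=[(∅, ∅, ∅)]]
16. [S=∅ | E={u↦9} | C=[u :: -1 :: PRIM2(sub)] | D=[(∅, ∅, ∅)]]
17. [S=[9] | E={u↦9} | C=[-1 :: PRIM2(sub)] | D=[(∅, ∅, ∅)]]
18. [S=[-1 :: 9] | E={u↦9} | C=[PRIM2(sub)] | D=[(∅, ∅, ∅)]]
19. [S=[10] | E={u↦9} | C=∅ | D=[(∅, ∅, ∅)]]
20. [S=[10] | E=∅ | C=∅ | D=∅]
→ final value 10

Answer: 10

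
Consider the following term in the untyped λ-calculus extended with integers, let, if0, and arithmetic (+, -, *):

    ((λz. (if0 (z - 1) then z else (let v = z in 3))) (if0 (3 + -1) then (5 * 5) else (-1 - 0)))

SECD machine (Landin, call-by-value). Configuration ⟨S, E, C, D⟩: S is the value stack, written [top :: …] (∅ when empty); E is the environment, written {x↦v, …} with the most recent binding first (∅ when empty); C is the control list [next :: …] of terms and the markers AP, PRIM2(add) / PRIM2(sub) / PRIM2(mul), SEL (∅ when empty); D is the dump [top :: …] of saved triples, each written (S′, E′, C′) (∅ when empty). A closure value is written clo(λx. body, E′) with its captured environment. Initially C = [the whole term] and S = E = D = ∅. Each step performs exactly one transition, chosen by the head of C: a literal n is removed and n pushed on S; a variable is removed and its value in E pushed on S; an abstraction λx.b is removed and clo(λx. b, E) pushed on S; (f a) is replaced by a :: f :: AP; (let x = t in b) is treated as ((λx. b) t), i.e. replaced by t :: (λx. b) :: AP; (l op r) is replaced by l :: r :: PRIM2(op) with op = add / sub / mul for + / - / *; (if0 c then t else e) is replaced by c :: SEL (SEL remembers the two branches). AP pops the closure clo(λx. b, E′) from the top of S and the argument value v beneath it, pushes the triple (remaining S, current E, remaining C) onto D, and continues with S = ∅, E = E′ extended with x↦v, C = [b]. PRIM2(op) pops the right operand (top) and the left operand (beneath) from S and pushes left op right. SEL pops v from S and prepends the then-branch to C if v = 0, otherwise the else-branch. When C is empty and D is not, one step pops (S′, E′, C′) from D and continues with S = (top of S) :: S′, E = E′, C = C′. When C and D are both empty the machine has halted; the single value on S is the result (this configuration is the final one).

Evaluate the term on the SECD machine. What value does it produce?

Answer: 3

Derivation:
0. [S=∅ | E=∅ | C=[((λz. (if0 (z - 1) then z else (let v = z in 3))) (if0 (3 + -1) then (5 * 5) else (-1 - 0)))] | D=∅]
1. [S=∅ | E=∅ | C=[(if0 (3 + -1) then (5 * 5) else (-1 - 0)) :: (λz. (if0 (z - 1) then z else (let v = z in 3))) :: AP] | D=∅]
2. [S=∅ | E=∅ | C=[(3 + -1) :: SEL :: (λz. (if0 (z - 1) then z else (let v = z in 3))) :: AP] | D=∅]
3. [S=∅ | E=∅ | C=[3 :: -1 :: PRIM2(add) :: SEL :: (λz. (if0 (z - 1) then z else (let v = z in 3))) :: AP] | D=∅]
4. [S=[3] | E=∅ | C=[-1 :: PRIM2(add) :: SEL :: (λz. (if0 (z - 1) then z else (let v = z in 3))) :: AP] | D=∅]
5. [S=[-1 :: 3] | E=∅ | C=[PRIM2(add) :: SEL :: (λz. (if0 (z - 1) then z else (let v = z in 3))) :: AP] | D=∅]
6. [S=[2] | E=∅ | C=[SEL :: (λz. (if0 (z - 1) then z else (let v = z in 3))) :: AP] | D=∅]
7. [S=∅ | E=∅ | C=[(-1 - 0) :: (λz. (if0 (z - 1) then z else (let v = z in 3))) :: AP] | D=∅]
8. [S=∅ | E=∅ | C=[-1 :: 0 :: PRIM2(sub) :: (λz. (if0 (z - 1) then z else (let v = z in 3))) :: AP] | D=∅]
9. [S=[-1] | E=∅ | C=[0 :: PRIM2(sub) :: (λz. (if0 (z - 1) then z else (let v = z in 3))) :: AP] | D=∅]
10. [S=[0 :: -1] | E=∅ | C=[PRIM2(sub) :: (λz. (if0 (z - 1) then z else (let v = z in 3))) :: AP] | D=∅]
11. [S=[-1] | E=∅ | C=[(λz. (if0 (z - 1) then z else (let v = z in 3))) :: AP] | D=∅]
12. [S=[clo(λz. (if0 (z - 1) then z else (let v = z in 3)), ∅) :: -1] | E=∅ | C=[AP] | D=∅]
13. [S=∅ | E={z↦-1} | C=[(if0 (z - 1) then z else (let v = z in 3))] | D=[(∅, ∅, ∅)]]
14. [S=∅ | E={z↦-1} | C=[(z - 1) :: SEL] | D=[(∅, ∅, ∅)]]
15. [S=∅ | E={z↦-1} | C=[z :: 1 :: PRIM2(sub) :: SEL] | D=[(∅, ∅, ∅)]]
16. [S=[-1] | E={z↦-1} | C=[1 :: PRIM2(sub) :: SEL] | D=[(∅, ∅, ∅)]]
17. [S=[1 :: -1] | E={z↦-1} | C=[PRIM2(sub) :: SEL] | D=[(∅, ∅, ∅)]]
18. [S=[-2] | E={z↦-1} | C=[SEL] | D=[(∅, ∅, ∅)]]
19. [S=∅ | E={z↦-1} | C=[(let v = z in 3)] | D=[(∅, ∅, ∅)]]
20. [S=∅ | E={z↦-1} | C=[z :: (λv. 3) :: AP] | D=[(∅, ∅, ∅)]]
21. [S=[-1] | E={z↦-1} | C=[(λv. 3) :: AP] | D=[(∅, ∅, ∅)]]
22. [S=[clo(λv. 3, {z↦-1}) :: -1] | E={z↦-1} | C=[AP] | D=[(∅, ∅, ∅)]]
23. [S=∅ | E={v↦-1, z↦-1} | C=[3] | D=[(∅, {z↦-1}, ∅) :: (∅, ∅, ∅)]]
24. [S=[3] | E={v↦-1, z↦-1} | C=∅ | D=[(∅, {z↦-1}, ∅) :: (∅, ∅, ∅)]]
25. [S=[3] | E={z↦-1} | C=∅ | D=[(∅, ∅, ∅)]]
26. [S=[3] | E=∅ | C=∅ | D=∅]
→ final value 3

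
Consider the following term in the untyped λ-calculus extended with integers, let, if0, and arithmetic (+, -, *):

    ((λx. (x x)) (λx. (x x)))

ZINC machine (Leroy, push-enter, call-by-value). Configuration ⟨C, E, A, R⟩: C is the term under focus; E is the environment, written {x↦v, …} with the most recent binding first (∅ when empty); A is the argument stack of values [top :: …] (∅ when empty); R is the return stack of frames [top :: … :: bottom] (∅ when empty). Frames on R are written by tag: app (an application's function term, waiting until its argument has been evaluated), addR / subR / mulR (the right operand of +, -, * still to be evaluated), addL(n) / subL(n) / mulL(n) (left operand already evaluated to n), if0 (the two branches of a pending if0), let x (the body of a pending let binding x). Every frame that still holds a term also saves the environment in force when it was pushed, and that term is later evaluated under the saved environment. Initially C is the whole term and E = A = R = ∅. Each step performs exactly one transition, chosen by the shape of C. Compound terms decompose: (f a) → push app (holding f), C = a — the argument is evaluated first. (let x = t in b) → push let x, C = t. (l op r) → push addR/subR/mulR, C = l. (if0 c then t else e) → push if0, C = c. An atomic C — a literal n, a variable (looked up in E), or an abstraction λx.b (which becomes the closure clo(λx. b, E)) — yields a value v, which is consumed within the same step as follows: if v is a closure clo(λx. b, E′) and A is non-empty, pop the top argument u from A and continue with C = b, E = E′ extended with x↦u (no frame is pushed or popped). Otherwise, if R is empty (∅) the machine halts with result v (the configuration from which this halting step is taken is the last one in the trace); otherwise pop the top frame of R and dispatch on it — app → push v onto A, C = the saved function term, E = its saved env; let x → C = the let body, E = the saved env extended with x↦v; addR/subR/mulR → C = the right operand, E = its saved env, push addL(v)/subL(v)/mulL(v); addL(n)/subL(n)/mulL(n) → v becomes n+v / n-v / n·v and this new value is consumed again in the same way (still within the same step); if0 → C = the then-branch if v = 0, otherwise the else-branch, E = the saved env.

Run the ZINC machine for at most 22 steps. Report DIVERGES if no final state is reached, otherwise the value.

step 0: [C=((λx. (x x)) (λx. (x x))) | E=∅ | A=∅ | R=∅]
step 1: [C=(λx. (x x)) | E=∅ | A=∅ | R=[app]]
step 2: [C=(λx. (x x)) | E=∅ | A=[clo(λx. (x x), ∅)] | R=∅]
step 3: [C=(x x) | E={x↦clo(λx. (x x), ∅)} | A=∅ | R=∅]
step 4: [C=x | E={x↦clo(λx. (x x), ∅)} | A=∅ | R=[app]]
step 5: [C=x | E={x↦clo(λx. (x x), ∅)} | A=[clo(λx. (x x), ∅)] | R=∅]
… configuration repeats with period 3 (steps 3–5 recur indefinitely) …

Answer: DIVERGES (no final state within 22 steps)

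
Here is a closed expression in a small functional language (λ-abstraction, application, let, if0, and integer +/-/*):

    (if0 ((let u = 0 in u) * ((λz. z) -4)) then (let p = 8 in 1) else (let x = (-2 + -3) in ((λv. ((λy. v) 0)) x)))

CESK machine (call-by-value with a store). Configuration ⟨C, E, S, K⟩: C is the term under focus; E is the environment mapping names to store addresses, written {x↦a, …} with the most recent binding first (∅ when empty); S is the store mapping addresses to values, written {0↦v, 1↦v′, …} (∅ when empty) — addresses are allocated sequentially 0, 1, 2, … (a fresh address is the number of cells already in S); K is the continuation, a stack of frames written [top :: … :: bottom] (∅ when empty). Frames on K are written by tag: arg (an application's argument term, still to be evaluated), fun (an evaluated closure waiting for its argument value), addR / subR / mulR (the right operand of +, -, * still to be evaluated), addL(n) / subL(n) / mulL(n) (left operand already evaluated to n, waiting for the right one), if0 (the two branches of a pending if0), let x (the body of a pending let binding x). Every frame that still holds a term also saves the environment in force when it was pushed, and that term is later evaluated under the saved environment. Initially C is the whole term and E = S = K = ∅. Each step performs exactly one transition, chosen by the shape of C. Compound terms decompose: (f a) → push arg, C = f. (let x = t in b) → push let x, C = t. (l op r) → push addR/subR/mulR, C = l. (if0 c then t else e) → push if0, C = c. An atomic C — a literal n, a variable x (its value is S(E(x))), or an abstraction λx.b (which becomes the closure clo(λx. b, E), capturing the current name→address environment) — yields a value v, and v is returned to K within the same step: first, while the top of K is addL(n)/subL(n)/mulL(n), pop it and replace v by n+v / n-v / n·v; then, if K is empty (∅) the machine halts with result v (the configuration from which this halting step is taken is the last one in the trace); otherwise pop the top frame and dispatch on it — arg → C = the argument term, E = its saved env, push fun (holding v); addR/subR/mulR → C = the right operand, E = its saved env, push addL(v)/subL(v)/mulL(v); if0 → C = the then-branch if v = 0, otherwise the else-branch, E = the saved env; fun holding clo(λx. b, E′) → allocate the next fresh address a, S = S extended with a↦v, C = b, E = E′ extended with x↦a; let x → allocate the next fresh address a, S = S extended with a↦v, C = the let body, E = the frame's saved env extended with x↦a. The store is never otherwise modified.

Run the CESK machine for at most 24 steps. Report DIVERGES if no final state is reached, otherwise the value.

Answer: 1

Execution trace:
[0] ⟨C=(if0 ((let u = 0 in u) * ((λz. z) -4)) then (let p = 8 in 1) else (let x = (-2 + -3) in ((λv. ((λy. v) 0)) x))); E=∅; S=∅; K=∅⟩
[1] ⟨C=((let u = 0 in u) * ((λz. z) -4)); E=∅; S=∅; K=[if0]⟩
[2] ⟨C=(let u = 0 in u); E=∅; S=∅; K=[mulR :: if0]⟩
[3] ⟨C=0; E=∅; S=∅; K=[let u :: mulR :: if0]⟩
[4] ⟨C=u; E={u↦0}; S={0↦0}; K=[mulR :: if0]⟩
[5] ⟨C=((λz. z) -4); E=∅; S={0↦0}; K=[mulL(0) :: if0]⟩
[6] ⟨C=(λz. z); E=∅; S={0↦0}; K=[arg :: mulL(0) :: if0]⟩
[7] ⟨C=-4; E=∅; S={0↦0}; K=[fun :: mulL(0) :: if0]⟩
[8] ⟨C=z; E={z↦1}; S={0↦0, 1↦-4}; K=[mulL(0) :: if0]⟩
[9] ⟨C=(let p = 8 in 1); E=∅; S={0↦0, 1↦-4}; K=∅⟩
[10] ⟨C=8; E=∅; S={0↦0, 1↦-4}; K=[let p]⟩
[11] ⟨C=1; E={p↦2}; S={0↦0, 1↦-4, 2↦8}; K=∅⟩
→ final value 1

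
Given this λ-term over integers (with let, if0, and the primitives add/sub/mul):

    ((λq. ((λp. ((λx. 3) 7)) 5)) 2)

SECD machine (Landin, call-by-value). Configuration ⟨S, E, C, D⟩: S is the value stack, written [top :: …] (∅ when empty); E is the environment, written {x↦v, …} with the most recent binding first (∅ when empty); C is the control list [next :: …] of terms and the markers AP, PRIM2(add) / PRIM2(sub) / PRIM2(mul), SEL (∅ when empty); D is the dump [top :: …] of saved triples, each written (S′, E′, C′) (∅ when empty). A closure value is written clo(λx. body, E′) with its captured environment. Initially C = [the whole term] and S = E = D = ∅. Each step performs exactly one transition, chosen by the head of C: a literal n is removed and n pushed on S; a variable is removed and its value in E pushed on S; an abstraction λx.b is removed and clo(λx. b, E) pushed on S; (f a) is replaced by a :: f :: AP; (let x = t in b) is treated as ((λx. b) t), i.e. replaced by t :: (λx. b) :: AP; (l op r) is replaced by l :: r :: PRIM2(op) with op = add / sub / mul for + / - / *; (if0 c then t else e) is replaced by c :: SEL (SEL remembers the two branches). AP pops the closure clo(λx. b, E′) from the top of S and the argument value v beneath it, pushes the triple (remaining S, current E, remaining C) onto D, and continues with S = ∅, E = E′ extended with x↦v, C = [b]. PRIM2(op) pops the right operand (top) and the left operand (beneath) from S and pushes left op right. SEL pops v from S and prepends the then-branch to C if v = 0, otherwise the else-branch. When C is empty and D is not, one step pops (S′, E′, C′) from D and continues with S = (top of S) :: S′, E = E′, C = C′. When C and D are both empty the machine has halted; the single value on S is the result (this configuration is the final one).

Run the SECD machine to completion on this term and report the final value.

[0] <S=∅, E=∅, C=[((λq. ((λp. ((λx. 3) 7)) 5)) 2)], D=∅>
[1] <S=∅, E=∅, C=[2 :: (λq. ((λp. ((λx. 3) 7)) 5)) :: AP], D=∅>
[2] <S=[2], E=∅, C=[(λq. ((λp. ((λx. 3) 7)) 5)) :: AP], D=∅>
[3] <S=[clo(λq. ((λp. ((λx. 3) 7)) 5), ∅) :: 2], E=∅, C=[AP], D=∅>
[4] <S=∅, E={q↦2}, C=[((λp. ((λx. 3) 7)) 5)], D=[(∅, ∅, ∅)]>
[5] <S=∅, E={q↦2}, C=[5 :: (λp. ((λx. 3) 7)) :: AP], D=[(∅, ∅, ∅)]>
[6] <S=[5], E={q↦2}, C=[(λp. ((λx. 3) 7)) :: AP], D=[(∅, ∅, ∅)]>
[7] <S=[clo(λp. ((λx. 3) 7), {q↦2}) :: 5], E={q↦2}, C=[AP], D=[(∅, ∅, ∅)]>
[8] <S=∅, E={p↦5, q↦2}, C=[((λx. 3) 7)], D=[(∅, {q↦2}, ∅) :: (∅, ∅, ∅)]>
[9] <S=∅, E={p↦5, q↦2}, C=[7 :: (λx. 3) :: AP], D=[(∅, {q↦2}, ∅) :: (∅, ∅, ∅)]>
[10] <S=[7], E={p↦5, q↦2}, C=[(λx. 3) :: AP], D=[(∅, {q↦2}, ∅) :: (∅, ∅, ∅)]>
[11] <S=[clo(λx. 3, {p↦5, q↦2}) :: 7], E={p↦5, q↦2}, C=[AP], D=[(∅, {q↦2}, ∅) :: (∅, ∅, ∅)]>
[12] <S=∅, E={x↦7, p↦5, q↦2}, C=[3], D=[(∅, {p↦5, q↦2}, ∅) :: (∅, {q↦2}, ∅) :: (∅, ∅, ∅)]>
[13] <S=[3], E={x↦7, p↦5, q↦2}, C=∅, D=[(∅, {p↦5, q↦2}, ∅) :: (∅, {q↦2}, ∅) :: (∅, ∅, ∅)]>
[14] <S=[3], E={p↦5, q↦2}, C=∅, D=[(∅, {q↦2}, ∅) :: (∅, ∅, ∅)]>
[15] <S=[3], E={q↦2}, C=∅, D=[(∅, ∅, ∅)]>
[16] <S=[3], E=∅, C=∅, D=∅>
→ final value 3

Answer: 3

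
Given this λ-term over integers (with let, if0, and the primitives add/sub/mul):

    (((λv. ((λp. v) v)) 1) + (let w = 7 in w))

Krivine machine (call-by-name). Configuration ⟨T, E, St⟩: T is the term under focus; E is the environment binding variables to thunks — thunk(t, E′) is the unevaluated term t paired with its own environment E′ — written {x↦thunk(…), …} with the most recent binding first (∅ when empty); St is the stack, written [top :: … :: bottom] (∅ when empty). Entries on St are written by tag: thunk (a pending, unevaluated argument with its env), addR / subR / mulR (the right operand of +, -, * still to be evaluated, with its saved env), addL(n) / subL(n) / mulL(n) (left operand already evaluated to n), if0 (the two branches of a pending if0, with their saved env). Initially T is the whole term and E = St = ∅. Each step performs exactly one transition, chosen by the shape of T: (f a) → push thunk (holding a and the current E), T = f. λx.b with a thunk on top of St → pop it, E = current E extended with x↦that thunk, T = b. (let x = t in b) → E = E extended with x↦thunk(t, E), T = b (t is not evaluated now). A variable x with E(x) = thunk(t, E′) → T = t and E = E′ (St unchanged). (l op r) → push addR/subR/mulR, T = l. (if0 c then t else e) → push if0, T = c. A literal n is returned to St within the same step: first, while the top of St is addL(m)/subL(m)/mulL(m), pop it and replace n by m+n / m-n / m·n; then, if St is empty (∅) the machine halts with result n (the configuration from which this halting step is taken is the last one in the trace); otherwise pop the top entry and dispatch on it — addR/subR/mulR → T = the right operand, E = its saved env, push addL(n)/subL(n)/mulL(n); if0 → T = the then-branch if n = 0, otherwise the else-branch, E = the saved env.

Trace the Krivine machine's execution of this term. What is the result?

t=0: <T=(((λv. ((λp. v) v)) 1) + (let w = 7 in w)), E=∅, St=∅>
t=1: <T=((λv. ((λp. v) v)) 1), E=∅, St=[addR]>
t=2: <T=(λv. ((λp. v) v)), E=∅, St=[thunk :: addR]>
t=3: <T=((λp. v) v), E={v↦thunk(1, ∅)}, St=[addR]>
t=4: <T=(λp. v), E={v↦thunk(1, ∅)}, St=[thunk :: addR]>
t=5: <T=v, E={p↦thunk(v, {v↦thunk(1, ∅)}), v↦thunk(1, ∅)}, St=[addR]>
t=6: <T=1, E=∅, St=[addR]>
t=7: <T=(let w = 7 in w), E=∅, St=[addL(1)]>
t=8: <T=w, E={w↦thunk(7, ∅)}, St=[addL(1)]>
t=9: <T=7, E=∅, St=[addL(1)]>
→ final value 8

Answer: 8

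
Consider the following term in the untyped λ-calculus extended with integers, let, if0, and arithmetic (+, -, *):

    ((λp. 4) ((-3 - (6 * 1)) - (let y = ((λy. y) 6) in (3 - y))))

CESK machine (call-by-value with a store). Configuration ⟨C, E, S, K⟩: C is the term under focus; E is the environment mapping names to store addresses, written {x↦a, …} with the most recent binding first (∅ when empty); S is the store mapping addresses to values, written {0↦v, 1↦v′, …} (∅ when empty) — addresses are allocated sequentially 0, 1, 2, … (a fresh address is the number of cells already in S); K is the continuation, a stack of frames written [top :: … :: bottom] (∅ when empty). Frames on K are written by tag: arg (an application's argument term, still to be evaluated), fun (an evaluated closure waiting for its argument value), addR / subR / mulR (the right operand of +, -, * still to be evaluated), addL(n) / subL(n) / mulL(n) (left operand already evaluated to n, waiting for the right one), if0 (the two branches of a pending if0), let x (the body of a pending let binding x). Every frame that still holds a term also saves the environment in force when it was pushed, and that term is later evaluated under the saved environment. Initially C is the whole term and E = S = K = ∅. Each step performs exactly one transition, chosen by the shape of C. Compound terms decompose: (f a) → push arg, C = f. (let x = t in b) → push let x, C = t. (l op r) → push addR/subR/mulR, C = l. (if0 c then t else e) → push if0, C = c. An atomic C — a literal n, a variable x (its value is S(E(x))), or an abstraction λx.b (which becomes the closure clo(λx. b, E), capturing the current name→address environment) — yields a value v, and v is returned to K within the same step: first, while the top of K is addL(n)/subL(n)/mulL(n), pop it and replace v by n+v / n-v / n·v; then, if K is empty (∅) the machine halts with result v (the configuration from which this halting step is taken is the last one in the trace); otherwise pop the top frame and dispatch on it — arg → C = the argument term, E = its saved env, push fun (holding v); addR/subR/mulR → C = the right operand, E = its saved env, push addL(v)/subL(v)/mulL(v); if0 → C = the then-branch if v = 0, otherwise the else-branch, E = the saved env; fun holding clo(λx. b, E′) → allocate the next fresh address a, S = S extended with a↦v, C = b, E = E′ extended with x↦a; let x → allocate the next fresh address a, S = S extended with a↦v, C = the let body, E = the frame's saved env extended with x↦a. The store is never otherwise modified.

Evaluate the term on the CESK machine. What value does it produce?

Answer: 4

Machine steps:
step 0: <C=((λp. 4) ((-3 - (6 * 1)) - (let y = ((λy. y) 6) in (3 - y)))), E=∅, S=∅, K=∅>
step 1: <C=(λp. 4), E=∅, S=∅, K=[arg]>
step 2: <C=((-3 - (6 * 1)) - (let y = ((λy. y) 6) in (3 - y))), E=∅, S=∅, K=[fun]>
step 3: <C=(-3 - (6 * 1)), E=∅, S=∅, K=[subR :: fun]>
step 4: <C=-3, E=∅, S=∅, K=[subR :: subR :: fun]>
step 5: <C=(6 * 1), E=∅, S=∅, K=[subL(-3) :: subR :: fun]>
step 6: <C=6, E=∅, S=∅, K=[mulR :: subL(-3) :: subR :: fun]>
step 7: <C=1, E=∅, S=∅, K=[mulL(6) :: subL(-3) :: subR :: fun]>
step 8: <C=(let y = ((λy. y) 6) in (3 - y)), E=∅, S=∅, K=[subL(-9) :: fun]>
step 9: <C=((λy. y) 6), E=∅, S=∅, K=[let y :: subL(-9) :: fun]>
step 10: <C=(λy. y), E=∅, S=∅, K=[arg :: let y :: subL(-9) :: fun]>
step 11: <C=6, E=∅, S=∅, K=[fun :: let y :: subL(-9) :: fun]>
step 12: <C=y, E={y↦0}, S={0↦6}, K=[let y :: subL(-9) :: fun]>
step 13: <C=(3 - y), E={y↦1}, S={0↦6, 1↦6}, K=[subL(-9) :: fun]>
step 14: <C=3, E={y↦1}, S={0↦6, 1↦6}, K=[subR :: subL(-9) :: fun]>
step 15: <C=y, E={y↦1}, S={0↦6, 1↦6}, K=[subL(3) :: subL(-9) :: fun]>
step 16: <C=4, E={p↦2}, S={0↦6, 1↦6, 2↦-6}, K=∅>
→ final value 4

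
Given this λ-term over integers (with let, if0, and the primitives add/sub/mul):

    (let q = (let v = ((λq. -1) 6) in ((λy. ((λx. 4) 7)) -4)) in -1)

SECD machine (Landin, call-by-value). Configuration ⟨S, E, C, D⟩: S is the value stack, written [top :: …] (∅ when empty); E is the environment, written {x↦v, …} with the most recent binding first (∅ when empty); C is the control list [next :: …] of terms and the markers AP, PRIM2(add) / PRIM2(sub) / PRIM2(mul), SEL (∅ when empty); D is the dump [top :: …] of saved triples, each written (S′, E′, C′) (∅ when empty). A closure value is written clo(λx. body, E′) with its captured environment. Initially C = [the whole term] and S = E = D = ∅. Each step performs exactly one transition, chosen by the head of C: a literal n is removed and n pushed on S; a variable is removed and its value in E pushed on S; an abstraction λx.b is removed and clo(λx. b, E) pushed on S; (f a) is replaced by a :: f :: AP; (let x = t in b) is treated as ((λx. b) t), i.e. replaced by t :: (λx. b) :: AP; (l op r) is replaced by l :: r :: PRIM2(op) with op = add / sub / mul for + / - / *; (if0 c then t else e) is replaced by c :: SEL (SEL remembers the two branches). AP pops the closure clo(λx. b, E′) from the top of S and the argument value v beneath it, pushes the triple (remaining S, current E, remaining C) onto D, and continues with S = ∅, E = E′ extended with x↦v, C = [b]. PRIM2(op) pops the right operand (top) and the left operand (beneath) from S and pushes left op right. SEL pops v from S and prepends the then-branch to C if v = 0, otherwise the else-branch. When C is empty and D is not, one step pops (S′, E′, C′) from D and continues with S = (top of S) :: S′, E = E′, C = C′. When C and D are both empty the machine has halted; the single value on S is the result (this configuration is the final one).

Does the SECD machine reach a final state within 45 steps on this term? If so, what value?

0. <S=∅, E=∅, C=[(let q = (let v = ((λq. -1) 6) in ((λy. ((λx. 4) 7)) -4)) in -1)], D=∅>
1. <S=∅, E=∅, C=[(let v = ((λq. -1) 6) in ((λy. ((λx. 4) 7)) -4)) :: (λq. -1) :: AP], D=∅>
2. <S=∅, E=∅, C=[((λq. -1) 6) :: (λv. ((λy. ((λx. 4) 7)) -4)) :: AP :: (λq. -1) :: AP], D=∅>
3. <S=∅, E=∅, C=[6 :: (λq. -1) :: AP :: (λv. ((λy. ((λx. 4) 7)) -4)) :: AP :: (λq. -1) :: AP], D=∅>
4. <S=[6], E=∅, C=[(λq. -1) :: AP :: (λv. ((λy. ((λx. 4) 7)) -4)) :: AP :: (λq. -1) :: AP], D=∅>
5. <S=[clo(λq. -1, ∅) :: 6], E=∅, C=[AP :: (λv. ((λy. ((λx. 4) 7)) -4)) :: AP :: (λq. -1) :: AP], D=∅>
6. <S=∅, E={q↦6}, C=[-1], D=[(∅, ∅, [(λv. ((λy. ((λx. 4) 7)) -4)) :: AP :: (λq. -1) :: AP])]>
7. <S=[-1], E={q↦6}, C=∅, D=[(∅, ∅, [(λv. ((λy. ((λx. 4) 7)) -4)) :: AP :: (λq. -1) :: AP])]>
8. <S=[-1], E=∅, C=[(λv. ((λy. ((λx. 4) 7)) -4)) :: AP :: (λq. -1) :: AP], D=∅>
9. <S=[clo(λv. ((λy. ((λx. 4) 7)) -4), ∅) :: -1], E=∅, C=[AP :: (λq. -1) :: AP], D=∅>
10. <S=∅, E={v↦-1}, C=[((λy. ((λx. 4) 7)) -4)], D=[(∅, ∅, [(λq. -1) :: AP])]>
11. <S=∅, E={v↦-1}, C=[-4 :: (λy. ((λx. 4) 7)) :: AP], D=[(∅, ∅, [(λq. -1) :: AP])]>
12. <S=[-4], E={v↦-1}, C=[(λy. ((λx. 4) 7)) :: AP], D=[(∅, ∅, [(λq. -1) :: AP])]>
13. <S=[clo(λy. ((λx. 4) 7), {v↦-1}) :: -4], E={v↦-1}, C=[AP], D=[(∅, ∅, [(λq. -1) :: AP])]>
14. <S=∅, E={y↦-4, v↦-1}, C=[((λx. 4) 7)], D=[(∅, {v↦-1}, ∅) :: (∅, ∅, [(λq. -1) :: AP])]>
15. <S=∅, E={y↦-4, v↦-1}, C=[7 :: (λx. 4) :: AP], D=[(∅, {v↦-1}, ∅) :: (∅, ∅, [(λq. -1) :: AP])]>
16. <S=[7], E={y↦-4, v↦-1}, C=[(λx. 4) :: AP], D=[(∅, {v↦-1}, ∅) :: (∅, ∅, [(λq. -1) :: AP])]>
17. <S=[clo(λx. 4, {y↦-4, v↦-1}) :: 7], E={y↦-4, v↦-1}, C=[AP], D=[(∅, {v↦-1}, ∅) :: (∅, ∅, [(λq. -1) :: AP])]>
18. <S=∅, E={x↦7, y↦-4, v↦-1}, C=[4], D=[(∅, {y↦-4, v↦-1}, ∅) :: (∅, {v↦-1}, ∅) :: (∅, ∅, [(λq. -1) :: AP])]>
19. <S=[4], E={x↦7, y↦-4, v↦-1}, C=∅, D=[(∅, {y↦-4, v↦-1}, ∅) :: (∅, {v↦-1}, ∅) :: (∅, ∅, [(λq. -1) :: AP])]>
20. <S=[4], E={y↦-4, v↦-1}, C=∅, D=[(∅, {v↦-1}, ∅) :: (∅, ∅, [(λq. -1) :: AP])]>
21. <S=[4], E={v↦-1}, C=∅, D=[(∅, ∅, [(λq. -1) :: AP])]>
22. <S=[4], E=∅, C=[(λq. -1) :: AP], D=∅>
23. <S=[clo(λq. -1, ∅) :: 4], E=∅, C=[AP], D=∅>
24. <S=∅, E={q↦4}, C=[-1], D=[(∅, ∅, ∅)]>
25. <S=[-1], E={q↦4}, C=∅, D=[(∅, ∅, ∅)]>
26. <S=[-1], E=∅, C=∅, D=∅>
→ final value -1

Answer: -1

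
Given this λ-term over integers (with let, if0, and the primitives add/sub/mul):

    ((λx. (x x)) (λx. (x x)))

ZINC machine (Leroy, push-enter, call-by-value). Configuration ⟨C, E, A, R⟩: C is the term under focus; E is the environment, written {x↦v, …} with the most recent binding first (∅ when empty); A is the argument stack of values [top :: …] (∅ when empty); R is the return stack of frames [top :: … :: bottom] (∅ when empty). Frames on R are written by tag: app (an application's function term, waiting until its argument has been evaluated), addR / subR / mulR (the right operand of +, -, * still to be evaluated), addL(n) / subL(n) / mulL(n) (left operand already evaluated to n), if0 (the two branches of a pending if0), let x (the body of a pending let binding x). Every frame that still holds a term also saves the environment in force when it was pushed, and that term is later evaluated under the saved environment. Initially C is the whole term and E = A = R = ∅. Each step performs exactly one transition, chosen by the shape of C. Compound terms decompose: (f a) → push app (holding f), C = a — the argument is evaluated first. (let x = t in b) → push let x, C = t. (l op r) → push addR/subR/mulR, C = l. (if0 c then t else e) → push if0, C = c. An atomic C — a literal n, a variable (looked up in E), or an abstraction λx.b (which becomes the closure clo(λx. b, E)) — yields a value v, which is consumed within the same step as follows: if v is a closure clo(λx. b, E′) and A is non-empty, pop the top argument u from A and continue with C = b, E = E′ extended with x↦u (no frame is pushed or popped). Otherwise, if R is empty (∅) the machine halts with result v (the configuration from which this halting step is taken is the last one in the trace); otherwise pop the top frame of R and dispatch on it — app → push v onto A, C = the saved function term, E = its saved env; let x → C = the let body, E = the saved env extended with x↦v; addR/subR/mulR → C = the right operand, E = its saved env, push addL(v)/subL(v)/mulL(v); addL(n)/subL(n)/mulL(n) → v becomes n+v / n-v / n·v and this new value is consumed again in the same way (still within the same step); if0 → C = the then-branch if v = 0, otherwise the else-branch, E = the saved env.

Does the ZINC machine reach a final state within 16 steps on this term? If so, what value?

t=0: ⟨C=((λx. (x x)) (λx. (x x))); E=∅; A=∅; R=∅⟩
t=1: ⟨C=(λx. (x x)); E=∅; A=∅; R=[app]⟩
t=2: ⟨C=(λx. (x x)); E=∅; A=[clo(λx. (x x), ∅)]; R=∅⟩
t=3: ⟨C=(x x); E={x↦clo(λx. (x x), ∅)}; A=∅; R=∅⟩
t=4: ⟨C=x; E={x↦clo(λx. (x x), ∅)}; A=∅; R=[app]⟩
t=5: ⟨C=x; E={x↦clo(λx. (x x), ∅)}; A=[clo(λx. (x x), ∅)]; R=∅⟩
… configuration repeats with period 3 (steps 3–5 recur indefinitely) …

Answer: DIVERGES (no final state within 16 steps)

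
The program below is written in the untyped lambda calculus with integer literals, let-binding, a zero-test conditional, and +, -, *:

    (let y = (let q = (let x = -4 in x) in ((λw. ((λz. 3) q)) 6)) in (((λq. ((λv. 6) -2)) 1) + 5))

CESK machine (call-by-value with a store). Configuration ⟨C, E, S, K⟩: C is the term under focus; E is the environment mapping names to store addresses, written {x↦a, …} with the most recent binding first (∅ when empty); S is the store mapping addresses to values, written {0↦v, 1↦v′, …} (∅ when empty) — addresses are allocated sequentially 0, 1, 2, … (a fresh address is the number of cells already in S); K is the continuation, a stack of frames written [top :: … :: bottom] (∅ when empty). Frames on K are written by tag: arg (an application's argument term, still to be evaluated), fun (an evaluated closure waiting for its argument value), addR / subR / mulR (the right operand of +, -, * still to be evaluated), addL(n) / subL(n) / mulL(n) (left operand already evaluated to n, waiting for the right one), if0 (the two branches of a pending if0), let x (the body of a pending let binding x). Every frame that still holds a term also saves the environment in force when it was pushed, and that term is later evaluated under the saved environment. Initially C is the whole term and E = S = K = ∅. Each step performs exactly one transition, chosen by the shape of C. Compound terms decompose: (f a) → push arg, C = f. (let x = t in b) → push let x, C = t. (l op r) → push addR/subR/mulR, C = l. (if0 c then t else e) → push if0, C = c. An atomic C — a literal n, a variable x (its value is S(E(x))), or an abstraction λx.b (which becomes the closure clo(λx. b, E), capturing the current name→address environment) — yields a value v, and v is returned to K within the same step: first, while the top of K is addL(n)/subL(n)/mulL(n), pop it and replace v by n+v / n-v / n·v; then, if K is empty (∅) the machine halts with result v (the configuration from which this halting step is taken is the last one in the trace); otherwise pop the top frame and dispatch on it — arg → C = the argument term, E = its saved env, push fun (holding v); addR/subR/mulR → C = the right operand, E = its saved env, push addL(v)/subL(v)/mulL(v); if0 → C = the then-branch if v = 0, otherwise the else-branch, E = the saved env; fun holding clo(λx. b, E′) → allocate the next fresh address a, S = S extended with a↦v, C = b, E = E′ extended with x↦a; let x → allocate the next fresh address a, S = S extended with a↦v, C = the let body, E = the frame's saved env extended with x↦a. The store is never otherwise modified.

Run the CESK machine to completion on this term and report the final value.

[0] ⟨C=(let y = (let q = (let x = -4 in x) in ((λw. ((λz. 3) q)) 6)) in (((λq. ((λv. 6) -2)) 1) + 5)); E=∅; S=∅; K=∅⟩
[1] ⟨C=(let q = (let x = -4 in x) in ((λw. ((λz. 3) q)) 6)); E=∅; S=∅; K=[let y]⟩
[2] ⟨C=(let x = -4 in x); E=∅; S=∅; K=[let q :: let y]⟩
[3] ⟨C=-4; E=∅; S=∅; K=[let x :: let q :: let y]⟩
[4] ⟨C=x; E={x↦0}; S={0↦-4}; K=[let q :: let y]⟩
[5] ⟨C=((λw. ((λz. 3) q)) 6); E={q↦1}; S={0↦-4, 1↦-4}; K=[let y]⟩
[6] ⟨C=(λw. ((λz. 3) q)); E={q↦1}; S={0↦-4, 1↦-4}; K=[arg :: let y]⟩
[7] ⟨C=6; E={q↦1}; S={0↦-4, 1↦-4}; K=[fun :: let y]⟩
[8] ⟨C=((λz. 3) q); E={w↦2, q↦1}; S={0↦-4, 1↦-4, 2↦6}; K=[let y]⟩
[9] ⟨C=(λz. 3); E={w↦2, q↦1}; S={0↦-4, 1↦-4, 2↦6}; K=[arg :: let y]⟩
[10] ⟨C=q; E={w↦2, q↦1}; S={0↦-4, 1↦-4, 2↦6}; K=[fun :: let y]⟩
[11] ⟨C=3; E={z↦3, w↦2, q↦1}; S={0↦-4, 1↦-4, 2↦6, 3↦-4}; K=[let y]⟩
[12] ⟨C=(((λq. ((λv. 6) -2)) 1) + 5); E={y↦4}; S={0↦-4, 1↦-4, 2↦6, 3↦-4, 4↦3}; K=∅⟩
[13] ⟨C=((λq. ((λv. 6) -2)) 1); E={y↦4}; S={0↦-4, 1↦-4, 2↦6, 3↦-4, 4↦3}; K=[addR]⟩
[14] ⟨C=(λq. ((λv. 6) -2)); E={y↦4}; S={0↦-4, 1↦-4, 2↦6, 3↦-4, 4↦3}; K=[arg :: addR]⟩
[15] ⟨C=1; E={y↦4}; S={0↦-4, 1↦-4, 2↦6, 3↦-4, 4↦3}; K=[fun :: addR]⟩
[16] ⟨C=((λv. 6) -2); E={q↦5, y↦4}; S={0↦-4, 1↦-4, 2↦6, 3↦-4, 4↦3, 5↦1}; K=[addR]⟩
[17] ⟨C=(λv. 6); E={q↦5, y↦4}; S={0↦-4, 1↦-4, 2↦6, 3↦-4, 4↦3, 5↦1}; K=[arg :: addR]⟩
[18] ⟨C=-2; E={q↦5, y↦4}; S={0↦-4, 1↦-4, 2↦6, 3↦-4, 4↦3, 5↦1}; K=[fun :: addR]⟩
[19] ⟨C=6; E={v↦6, q↦5, y↦4}; S={0↦-4, 1↦-4, 2↦6, 3↦-4, 4↦3, 5↦1, 6↦-2}; K=[addR]⟩
[20] ⟨C=5; E={y↦4}; S={0↦-4, 1↦-4, 2↦6, 3↦-4, 4↦3, 5↦1, 6↦-2}; K=[addL(6)]⟩
→ final value 11

Answer: 11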